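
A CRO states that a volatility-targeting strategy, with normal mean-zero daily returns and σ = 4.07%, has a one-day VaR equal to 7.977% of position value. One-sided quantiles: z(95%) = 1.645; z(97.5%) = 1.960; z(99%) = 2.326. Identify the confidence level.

97.5%

Implied z = VaR/σ = 7.977 / 4.07 = 1.960.
This matches z(97.5%) = 1.960.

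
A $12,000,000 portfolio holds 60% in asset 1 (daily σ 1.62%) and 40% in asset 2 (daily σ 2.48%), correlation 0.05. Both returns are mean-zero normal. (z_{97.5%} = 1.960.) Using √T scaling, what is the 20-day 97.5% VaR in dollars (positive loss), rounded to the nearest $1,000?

σ_p = √(0.6²·1.62² + 0.4²·2.48² + 2·0.05·0.6·0.4·1.62·2.48) = 1.423%.
σ_{20d} = 1.423% × √20 = 6.364%.
VaR = 1.960 × 6.364% = 12.473%; on $12,000,000 that is $1,496,760.

$1,497,000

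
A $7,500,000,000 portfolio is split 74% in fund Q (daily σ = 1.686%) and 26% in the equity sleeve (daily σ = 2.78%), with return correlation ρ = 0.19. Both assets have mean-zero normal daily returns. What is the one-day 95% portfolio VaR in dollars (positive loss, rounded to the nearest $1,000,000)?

$192,000,000

σ_p² = 0.74²·1.686² + 0.26²·2.78² + 2·0.19·0.74·0.26·1.686·2.78 = 2.4217 (%²).
σ_p = √2.4217 = 1.556%.
At 95%, z = 1.645.
VaR = 1.645 × 1.556% = 2.560%; on $7,500,000,000 that is $192,000,000.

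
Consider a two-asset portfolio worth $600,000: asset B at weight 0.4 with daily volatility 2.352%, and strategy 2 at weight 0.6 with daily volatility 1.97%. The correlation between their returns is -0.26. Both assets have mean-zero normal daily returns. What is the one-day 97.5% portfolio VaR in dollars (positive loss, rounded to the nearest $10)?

$15,350

σ_p² = 0.4²·2.352² + 0.6²·1.97² + 2·-0.26·0.4·0.6·2.352·1.97 = 1.7040 (%²).
σ_p = √1.7040 = 1.305%.
At 97.5%, z = 1.960.
VaR = 1.960 × 1.305% = 2.558%; on $600,000 that is $15,348.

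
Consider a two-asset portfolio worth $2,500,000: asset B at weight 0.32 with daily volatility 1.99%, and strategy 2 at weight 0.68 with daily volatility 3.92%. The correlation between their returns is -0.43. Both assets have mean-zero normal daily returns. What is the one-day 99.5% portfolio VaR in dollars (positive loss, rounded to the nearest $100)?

σ_p² = 0.32²·1.99² + 0.68²·3.92² + 2·-0.43·0.32·0.68·1.99·3.92 = 6.0511 (%²).
σ_p = √6.0511 = 2.460%.
At 99.5%, z = 2.576.
VaR = 2.576 × 2.460% = 6.337%; on $2,500,000 that is $158,425.

$158,400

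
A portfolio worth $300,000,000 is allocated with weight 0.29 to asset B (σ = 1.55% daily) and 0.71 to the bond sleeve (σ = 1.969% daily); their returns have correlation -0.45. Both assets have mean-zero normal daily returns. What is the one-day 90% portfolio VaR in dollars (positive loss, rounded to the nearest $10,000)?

σ_p² = 0.29²·1.55² + 0.71²·1.969² + 2·-0.45·0.29·0.71·1.55·1.969 = 1.5909 (%²).
σ_p = √1.5909 = 1.261%.
At 90%, z = 1.282.
VaR = 1.282 × 1.261% = 1.617%; on $300,000,000 that is $4,851,000.

$4,850,000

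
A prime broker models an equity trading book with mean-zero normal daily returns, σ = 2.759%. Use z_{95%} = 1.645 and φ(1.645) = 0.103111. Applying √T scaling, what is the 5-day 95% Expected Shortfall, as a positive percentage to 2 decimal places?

12.72%

σ_{5d} = 2.759% × √5 = 6.169%.
ES multiplier = φ(z)/(1−α) = 0.103111/0.05 = 2.062.
ES = 6.169% × 2.062 = 12.720%.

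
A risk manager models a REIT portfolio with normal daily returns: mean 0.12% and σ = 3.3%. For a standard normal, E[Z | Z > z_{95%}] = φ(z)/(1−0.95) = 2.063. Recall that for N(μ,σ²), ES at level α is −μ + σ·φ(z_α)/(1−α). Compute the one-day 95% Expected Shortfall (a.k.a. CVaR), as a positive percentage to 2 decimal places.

6.69%

ES = −(0.12%) + 3.3% × 2.063 = 6.688%.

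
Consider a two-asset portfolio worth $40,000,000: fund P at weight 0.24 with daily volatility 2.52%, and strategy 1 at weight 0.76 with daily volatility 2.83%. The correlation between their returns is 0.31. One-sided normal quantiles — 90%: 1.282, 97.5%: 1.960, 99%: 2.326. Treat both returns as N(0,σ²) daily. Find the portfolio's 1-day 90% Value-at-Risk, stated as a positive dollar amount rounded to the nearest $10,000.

σ_p² = 0.24²·2.52² + 0.76²·2.83² + 2·0.31·0.24·0.76·2.52·2.83 = 5.7982 (%²).
σ_p = √5.7982 = 2.408%.
VaR = 1.282 × 2.408% = 3.087%; on $40,000,000 that is $1,234,800.

$1,230,000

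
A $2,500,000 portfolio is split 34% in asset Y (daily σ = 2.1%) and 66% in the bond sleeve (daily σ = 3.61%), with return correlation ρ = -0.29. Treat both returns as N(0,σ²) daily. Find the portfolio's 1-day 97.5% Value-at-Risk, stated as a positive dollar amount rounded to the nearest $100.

$111,700

σ_p² = 0.34²·2.1² + 0.66²·3.61² + 2·-0.29·0.34·0.66·2.1·3.61 = 5.1999 (%²).
σ_p = √5.1999 = 2.280%.
At 97.5%, z = 1.960.
VaR = 1.960 × 2.280% = 4.469%; on $2,500,000 that is $111,725.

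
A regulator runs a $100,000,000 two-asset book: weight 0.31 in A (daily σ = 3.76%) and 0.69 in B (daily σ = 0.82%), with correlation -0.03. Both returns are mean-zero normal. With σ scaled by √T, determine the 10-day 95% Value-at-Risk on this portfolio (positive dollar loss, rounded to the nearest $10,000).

$6,660,000

σ_p = √(0.31²·3.76² + 0.69²·0.82² + 2·-0.03·0.31·0.69·3.76·0.82) = 1.280%.
σ_{10d} = 1.280% × √10 = 4.048%.
z(95%) = 1.645.
VaR = 1.645 × 4.048% = 6.659%; on $100,000,000 that is $6,659,000.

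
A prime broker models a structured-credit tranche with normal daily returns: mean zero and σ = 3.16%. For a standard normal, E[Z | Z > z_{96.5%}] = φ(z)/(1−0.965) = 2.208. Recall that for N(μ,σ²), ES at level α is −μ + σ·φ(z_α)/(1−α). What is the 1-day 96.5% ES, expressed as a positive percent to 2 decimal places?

6.98%

ES = 3.16% × 2.208 = 6.977%.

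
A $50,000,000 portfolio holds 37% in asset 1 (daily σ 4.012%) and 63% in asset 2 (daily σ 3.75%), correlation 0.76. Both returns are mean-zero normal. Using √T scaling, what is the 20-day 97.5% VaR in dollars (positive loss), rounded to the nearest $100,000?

σ_p = √(0.37²·4.012² + 0.63²·3.75² + 2·0.76·0.37·0.63·4.012·3.75) = 3.622%.
σ_{20d} = 3.622% × √20 = 16.198%.
z(97.5%) = 1.960.
VaR = 1.960 × 16.198% = 31.748%; on $50,000,000 that is $15,874,000.

$15,900,000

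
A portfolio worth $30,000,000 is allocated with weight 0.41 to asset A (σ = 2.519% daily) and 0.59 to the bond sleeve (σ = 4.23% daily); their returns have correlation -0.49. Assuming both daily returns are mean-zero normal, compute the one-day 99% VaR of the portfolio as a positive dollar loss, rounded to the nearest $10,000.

$1,520,000

σ_p² = 0.41²·2.519² + 0.59²·4.23² + 2·-0.49·0.41·0.59·2.519·4.23 = 4.7692 (%²).
σ_p = √4.7692 = 2.184%.
At 99%, z = 2.326.
VaR = 2.326 × 2.184% = 5.080%; on $30,000,000 that is $1,524,000.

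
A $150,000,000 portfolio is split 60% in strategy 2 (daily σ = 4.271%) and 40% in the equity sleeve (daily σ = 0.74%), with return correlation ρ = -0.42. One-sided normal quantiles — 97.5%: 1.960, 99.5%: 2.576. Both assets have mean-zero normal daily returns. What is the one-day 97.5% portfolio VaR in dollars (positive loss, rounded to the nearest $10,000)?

σ_p² = 0.6²·4.271² + 0.4²·0.74² + 2·-0.42·0.6·0.4·4.271·0.74 = 6.0174 (%²).
σ_p = √6.0174 = 2.453%.
VaR = 1.960 × 2.453% = 4.808%; on $150,000,000 that is $7,212,000.

$7,210,000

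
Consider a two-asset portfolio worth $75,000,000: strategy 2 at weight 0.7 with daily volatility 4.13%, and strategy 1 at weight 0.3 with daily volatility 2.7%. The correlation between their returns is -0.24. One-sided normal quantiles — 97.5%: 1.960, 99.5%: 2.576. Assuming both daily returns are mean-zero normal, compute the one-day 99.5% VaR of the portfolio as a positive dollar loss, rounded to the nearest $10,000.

$5,430,000

σ_p² = 0.7²·4.13² + 0.3²·2.7² + 2·-0.24·0.7·0.3·4.13·2.7 = 7.8900 (%²).
σ_p = √7.8900 = 2.809%.
VaR = 2.576 × 2.809% = 7.236%; on $75,000,000 that is $5,427,000.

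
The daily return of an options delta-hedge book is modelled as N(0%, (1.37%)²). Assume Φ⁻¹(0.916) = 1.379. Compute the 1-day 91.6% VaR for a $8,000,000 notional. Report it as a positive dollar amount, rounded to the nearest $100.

VaR = z·σ = 1.379 × 1.37% = 1.889%.
On $8,000,000: 0.01889 × $8,000,000 = $151,120.

$151,100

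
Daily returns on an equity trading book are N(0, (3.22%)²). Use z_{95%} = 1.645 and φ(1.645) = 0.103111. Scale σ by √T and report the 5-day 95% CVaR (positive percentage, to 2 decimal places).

σ_{5d} = 3.22% × √5 = 7.200%.
ES multiplier = φ(z)/(1−α) = 0.103111/0.05 = 2.062.
ES = 7.200% × 2.062 = 14.846%.

14.85%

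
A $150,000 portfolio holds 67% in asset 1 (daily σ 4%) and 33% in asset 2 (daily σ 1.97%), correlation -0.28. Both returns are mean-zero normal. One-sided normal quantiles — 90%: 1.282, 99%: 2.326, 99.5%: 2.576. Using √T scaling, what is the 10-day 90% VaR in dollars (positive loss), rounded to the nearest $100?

$15,700

σ_p = √(0.67²·4² + 0.33²·1.97² + 2·-0.28·0.67·0.33·4·1.97) = 2.575%.
σ_{10d} = 2.575% × √10 = 8.143%.
VaR = 1.282 × 8.143% = 10.439%; on $150,000 that is $15,658.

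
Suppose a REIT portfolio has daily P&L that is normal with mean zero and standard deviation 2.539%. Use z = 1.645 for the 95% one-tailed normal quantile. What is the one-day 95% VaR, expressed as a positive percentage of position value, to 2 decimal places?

4.18%

VaR = z·σ = 1.645 × 2.539% = 4.177%.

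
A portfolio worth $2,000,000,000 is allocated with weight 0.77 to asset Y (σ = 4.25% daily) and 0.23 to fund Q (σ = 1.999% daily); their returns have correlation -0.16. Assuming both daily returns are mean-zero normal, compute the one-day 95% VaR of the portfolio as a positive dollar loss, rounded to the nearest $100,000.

σ_p² = 0.77²·4.25² + 0.23²·1.999² + 2·-0.16·0.77·0.23·4.25·1.999 = 10.4392 (%²).
σ_p = √10.4392 = 3.231%.
At 95%, z = 1.645.
VaR = 1.645 × 3.231% = 5.315%; on $2,000,000,000 that is $106,300,000.

$106,300,000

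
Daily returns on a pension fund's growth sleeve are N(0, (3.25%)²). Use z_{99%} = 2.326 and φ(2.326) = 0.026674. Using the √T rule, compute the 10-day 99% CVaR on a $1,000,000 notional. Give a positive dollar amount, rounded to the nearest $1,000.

σ_{10d} = 3.25% × √10 = 10.277%.
ES multiplier = φ(z)/(1−α) = 0.026674/0.01 = 2.667.
ES = 10.277% × 2.667 = 27.409%; on $1,000,000: $274,090.

$274,000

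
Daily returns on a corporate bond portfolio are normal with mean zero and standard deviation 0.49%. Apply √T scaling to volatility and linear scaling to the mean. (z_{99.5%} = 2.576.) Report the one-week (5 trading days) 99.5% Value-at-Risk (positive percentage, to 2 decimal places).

2.82%

σ_{5d} = 0.49% × √5 = 1.096%.
VaR = 2.576 × 1.096% = 2.823%.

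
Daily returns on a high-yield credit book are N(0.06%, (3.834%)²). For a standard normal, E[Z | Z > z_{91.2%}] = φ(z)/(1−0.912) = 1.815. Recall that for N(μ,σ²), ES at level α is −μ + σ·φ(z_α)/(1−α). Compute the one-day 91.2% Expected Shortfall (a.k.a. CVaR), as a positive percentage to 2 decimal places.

ES = −(0.06%) + 3.834% × 1.815 = 6.899%.

6.90%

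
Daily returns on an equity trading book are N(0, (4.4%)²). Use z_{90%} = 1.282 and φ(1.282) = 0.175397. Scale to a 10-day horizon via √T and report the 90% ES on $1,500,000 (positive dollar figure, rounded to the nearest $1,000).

σ_{10d} = 4.4% × √10 = 13.914%.
ES multiplier = φ(z)/(1−α) = 0.175397/0.1 = 1.754.
ES = 13.914% × 1.754 = 24.405%; on $1,500,000: $366,075.

$366,000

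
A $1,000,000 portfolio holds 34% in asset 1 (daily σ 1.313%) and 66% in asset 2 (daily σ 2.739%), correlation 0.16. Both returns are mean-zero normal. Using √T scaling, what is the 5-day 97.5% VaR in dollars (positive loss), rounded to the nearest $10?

σ_p = √(0.34²·1.313² + 0.66²·2.739² + 2·0.16·0.34·0.66·1.313·2.739) = 1.930%.
σ_{5d} = 1.930% × √5 = 4.316%.
z(97.5%) = 1.960.
VaR = 1.960 × 4.316% = 8.459%; on $1,000,000 that is $84,590.

$84,590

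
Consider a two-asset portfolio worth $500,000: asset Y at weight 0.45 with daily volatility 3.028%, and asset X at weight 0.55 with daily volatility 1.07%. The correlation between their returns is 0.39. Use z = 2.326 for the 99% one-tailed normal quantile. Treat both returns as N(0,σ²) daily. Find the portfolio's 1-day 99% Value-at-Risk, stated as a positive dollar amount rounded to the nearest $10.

$19,560

σ_p² = 0.45²·3.028² + 0.55²·1.07² + 2·0.39·0.45·0.55·3.028·1.07 = 2.8285 (%²).
σ_p = √2.8285 = 1.682%.
VaR = 2.326 × 1.682% = 3.912%; on $500,000 that is $19,560.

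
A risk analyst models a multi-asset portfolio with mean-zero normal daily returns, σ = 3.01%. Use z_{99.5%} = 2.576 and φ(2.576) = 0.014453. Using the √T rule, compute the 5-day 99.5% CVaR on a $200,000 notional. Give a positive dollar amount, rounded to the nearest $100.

$38,900

σ_{5d} = 3.01% × √5 = 6.731%.
ES multiplier = φ(z)/(1−α) = 0.014453/0.005 = 2.891.
ES = 6.731% × 2.891 = 19.459%; on $200,000: $38,918.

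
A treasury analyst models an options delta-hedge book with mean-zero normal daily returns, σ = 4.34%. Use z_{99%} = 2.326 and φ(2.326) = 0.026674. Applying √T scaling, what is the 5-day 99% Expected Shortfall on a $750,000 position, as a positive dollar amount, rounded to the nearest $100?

σ_{5d} = 4.34% × √5 = 9.705%.
ES multiplier = φ(z)/(1−α) = 0.026674/0.01 = 2.667.
ES = 9.705% × 2.667 = 25.883%; on $750,000: $194,122.

$194,100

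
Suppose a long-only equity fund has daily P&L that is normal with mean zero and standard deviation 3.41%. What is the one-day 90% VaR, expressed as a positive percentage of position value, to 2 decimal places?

At 90% one-sided, z = 1.282.
VaR = z·σ = 1.282 × 3.41% = 4.372%.

4.37%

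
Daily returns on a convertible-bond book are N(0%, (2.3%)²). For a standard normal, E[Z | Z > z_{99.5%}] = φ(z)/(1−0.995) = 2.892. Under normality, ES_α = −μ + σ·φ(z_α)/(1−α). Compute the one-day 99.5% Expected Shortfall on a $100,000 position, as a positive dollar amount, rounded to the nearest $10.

$6,650

ES = 2.3% × 2.892 = 6.652%.
On $100,000: 0.06652 × $100,000 = $6,652.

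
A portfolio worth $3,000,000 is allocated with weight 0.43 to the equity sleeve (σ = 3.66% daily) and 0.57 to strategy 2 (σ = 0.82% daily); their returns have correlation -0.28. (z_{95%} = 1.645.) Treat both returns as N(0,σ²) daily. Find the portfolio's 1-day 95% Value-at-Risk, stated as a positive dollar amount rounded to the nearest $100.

$74,600

σ_p² = 0.43²·3.66² + 0.57²·0.82² + 2·-0.28·0.43·0.57·3.66·0.82 = 2.2834 (%²).
σ_p = √2.2834 = 1.511%.
VaR = 1.645 × 1.511% = 2.486%; on $3,000,000 that is $74,580.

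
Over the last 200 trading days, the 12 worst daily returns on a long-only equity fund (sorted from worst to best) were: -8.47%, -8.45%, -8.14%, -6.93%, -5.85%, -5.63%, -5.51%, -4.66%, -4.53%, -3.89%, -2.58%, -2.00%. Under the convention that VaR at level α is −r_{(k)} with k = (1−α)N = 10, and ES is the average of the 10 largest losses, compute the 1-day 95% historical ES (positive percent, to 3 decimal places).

6.206%

The 10 worst returns sum to -62.06%.
ES = −(-62.06%) / 10 = 6.206%.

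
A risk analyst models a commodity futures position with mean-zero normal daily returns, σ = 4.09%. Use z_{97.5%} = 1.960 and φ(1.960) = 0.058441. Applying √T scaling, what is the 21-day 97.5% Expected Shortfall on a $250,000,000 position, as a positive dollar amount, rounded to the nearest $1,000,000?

σ_{21d} = 4.09% × √21 = 18.743%.
ES multiplier = φ(z)/(1−α) = 0.058441/0.025 = 2.338.
ES = 18.743% × 2.338 = 43.821%; on $250,000,000: $109,552,500.

$110,000,000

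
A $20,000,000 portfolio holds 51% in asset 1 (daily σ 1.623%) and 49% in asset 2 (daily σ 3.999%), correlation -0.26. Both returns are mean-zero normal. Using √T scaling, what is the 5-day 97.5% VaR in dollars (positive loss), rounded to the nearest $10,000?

σ_p = √(0.51²·1.623² + 0.49²·3.999² + 2·-0.26·0.51·0.49·1.623·3.999) = 1.919%.
σ_{5d} = 1.919% × √5 = 4.291%.
z(97.5%) = 1.960.
VaR = 1.960 × 4.291% = 8.410%; on $20,000,000 that is $1,682,000.

$1,680,000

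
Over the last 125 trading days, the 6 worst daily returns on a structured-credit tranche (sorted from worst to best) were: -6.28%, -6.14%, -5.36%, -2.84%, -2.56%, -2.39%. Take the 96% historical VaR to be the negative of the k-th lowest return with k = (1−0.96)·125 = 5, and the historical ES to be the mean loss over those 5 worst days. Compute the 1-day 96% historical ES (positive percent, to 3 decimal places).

4.636%

The 5 worst returns sum to -23.18%.
ES = −(-23.18%) / 5 = 4.636%.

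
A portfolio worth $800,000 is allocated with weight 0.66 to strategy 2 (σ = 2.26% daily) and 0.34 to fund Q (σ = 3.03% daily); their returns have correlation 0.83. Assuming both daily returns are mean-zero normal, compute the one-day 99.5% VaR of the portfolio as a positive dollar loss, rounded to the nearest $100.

σ_p² = 0.66²·2.26² + 0.34²·3.03² + 2·0.83·0.66·0.34·2.26·3.03 = 5.8370 (%²).
σ_p = √5.8370 = 2.416%.
At 99.5%, z = 2.576.
VaR = 2.576 × 2.416% = 6.224%; on $800,000 that is $49,792.

$49,800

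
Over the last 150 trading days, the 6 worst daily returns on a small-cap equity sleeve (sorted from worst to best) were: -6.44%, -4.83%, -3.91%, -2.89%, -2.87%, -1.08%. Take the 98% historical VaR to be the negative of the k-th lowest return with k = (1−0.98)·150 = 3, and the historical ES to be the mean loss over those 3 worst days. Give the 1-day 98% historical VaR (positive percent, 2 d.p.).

3.91%

k = 3; the 3rd lowest return is -3.91%, so VaR = 3.91%.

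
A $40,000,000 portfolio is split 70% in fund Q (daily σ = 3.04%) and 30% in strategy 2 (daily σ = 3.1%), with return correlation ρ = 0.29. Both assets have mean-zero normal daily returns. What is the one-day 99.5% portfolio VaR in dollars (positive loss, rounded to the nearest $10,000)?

σ_p² = 0.7²·3.04² + 0.3²·3.1² + 2·0.29·0.7·0.3·3.04·3.1 = 6.5411 (%²).
σ_p = √6.5411 = 2.558%.
At 99.5%, z = 2.576.
VaR = 2.576 × 2.558% = 6.589%; on $40,000,000 that is $2,635,600.

$2,640,000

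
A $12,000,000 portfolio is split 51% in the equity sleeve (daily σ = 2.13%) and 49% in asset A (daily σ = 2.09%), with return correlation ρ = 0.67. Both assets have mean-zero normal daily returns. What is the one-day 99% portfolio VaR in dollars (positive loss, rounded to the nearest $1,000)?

$538,000

σ_p² = 0.51²·2.13² + 0.49²·2.09² + 2·0.67·0.51·0.49·2.13·2.09 = 3.7196 (%²).
σ_p = √3.7196 = 1.929%.
At 99%, z = 2.326.
VaR = 2.326 × 1.929% = 4.487%; on $12,000,000 that is $538,440.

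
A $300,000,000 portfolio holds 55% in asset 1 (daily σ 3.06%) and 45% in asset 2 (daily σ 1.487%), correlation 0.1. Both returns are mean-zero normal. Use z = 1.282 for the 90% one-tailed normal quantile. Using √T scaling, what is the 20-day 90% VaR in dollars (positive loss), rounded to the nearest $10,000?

σ_p = √(0.55²·3.06² + 0.45²·1.487² + 2·0.1·0.55·0.45·3.06·1.487) = 1.872%.
σ_{20d} = 1.872% × √20 = 8.372%.
VaR = 1.282 × 8.372% = 10.733%; on $300,000,000 that is $32,199,000.

$32,200,000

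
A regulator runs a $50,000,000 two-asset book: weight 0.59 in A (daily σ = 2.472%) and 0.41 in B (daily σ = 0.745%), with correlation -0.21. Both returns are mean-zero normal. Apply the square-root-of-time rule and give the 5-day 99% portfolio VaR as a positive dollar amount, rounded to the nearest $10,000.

σ_p = √(0.59²·2.472² + 0.41²·0.745² + 2·-0.21·0.59·0.41·2.472·0.745) = 1.426%.
σ_{5d} = 1.426% × √5 = 3.189%.
z(99%) = 2.326.
VaR = 2.326 × 3.189% = 7.418%; on $50,000,000 that is $3,709,000.

$3,710,000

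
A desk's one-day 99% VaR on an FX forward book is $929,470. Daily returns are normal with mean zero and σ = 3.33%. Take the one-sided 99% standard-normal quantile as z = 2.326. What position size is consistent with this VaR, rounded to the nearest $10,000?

$12,000,000

VaR as a fraction of value: z·σ = 2.326 × 3.33% = 7.74558%.
Position = $929,470 / 0.0774558 = $12,000,005.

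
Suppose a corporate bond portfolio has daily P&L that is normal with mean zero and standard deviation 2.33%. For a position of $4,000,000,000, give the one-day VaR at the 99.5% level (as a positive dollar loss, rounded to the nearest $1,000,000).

At 99.5% one-sided, z = 2.576.
VaR = z·σ = 2.576 × 2.33% = 6.002%.
On $4,000,000,000: 0.06002 × $4,000,000,000 = $240,080,000.

$240,000,000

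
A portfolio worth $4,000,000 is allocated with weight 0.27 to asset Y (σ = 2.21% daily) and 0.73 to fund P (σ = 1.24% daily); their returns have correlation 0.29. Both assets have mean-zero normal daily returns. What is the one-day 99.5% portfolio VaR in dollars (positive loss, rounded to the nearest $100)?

$125,700

σ_p² = 0.27²·2.21² + 0.73²·1.24² + 2·0.29·0.27·0.73·2.21·1.24 = 1.4887 (%²).
σ_p = √1.4887 = 1.220%.
At 99.5%, z = 2.576.
VaR = 2.576 × 1.220% = 3.143%; on $4,000,000 that is $125,720.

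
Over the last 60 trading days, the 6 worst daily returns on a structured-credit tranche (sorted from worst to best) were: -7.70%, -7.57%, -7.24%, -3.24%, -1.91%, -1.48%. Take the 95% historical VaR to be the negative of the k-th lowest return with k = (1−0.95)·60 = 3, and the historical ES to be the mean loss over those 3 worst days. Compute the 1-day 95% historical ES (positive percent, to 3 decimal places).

7.503%

The 3 worst returns sum to -22.51%.
ES = −(-22.51%) / 3 = 7.5033…% ≈ 7.503%.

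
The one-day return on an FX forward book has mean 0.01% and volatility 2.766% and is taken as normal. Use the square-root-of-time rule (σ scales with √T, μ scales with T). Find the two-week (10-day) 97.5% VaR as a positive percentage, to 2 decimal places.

At 97.5%, z = 1.960.
σ_{10d} = 2.766% × √10 = 8.747%; μ_{10d} = 10 × 0.01% = 0.100%.
VaR = −(0.100%) + 1.960 × 8.747% = 17.044%.

17.04%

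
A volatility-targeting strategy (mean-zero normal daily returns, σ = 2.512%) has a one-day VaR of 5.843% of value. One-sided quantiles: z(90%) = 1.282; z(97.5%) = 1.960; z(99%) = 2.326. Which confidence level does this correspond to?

Implied z = VaR/σ = 5.843 / 2.512 = 2.326.
This matches z(99%) = 2.326.

99%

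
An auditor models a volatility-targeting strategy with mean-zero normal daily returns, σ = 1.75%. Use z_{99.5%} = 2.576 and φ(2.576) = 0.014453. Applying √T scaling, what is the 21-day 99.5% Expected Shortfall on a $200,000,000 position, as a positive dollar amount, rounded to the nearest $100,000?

$46,400,000

σ_{21d} = 1.75% × √21 = 8.020%.
ES multiplier = φ(z)/(1−α) = 0.014453/0.005 = 2.891.
ES = 8.020% × 2.891 = 23.186%; on $200,000,000: $46,372,000.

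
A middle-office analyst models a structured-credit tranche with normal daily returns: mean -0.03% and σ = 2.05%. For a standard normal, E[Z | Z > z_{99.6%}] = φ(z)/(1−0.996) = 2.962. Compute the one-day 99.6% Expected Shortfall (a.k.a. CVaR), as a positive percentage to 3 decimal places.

ES = −(-0.03%) + 2.05% × 2.962 = 6.102%.

6.102%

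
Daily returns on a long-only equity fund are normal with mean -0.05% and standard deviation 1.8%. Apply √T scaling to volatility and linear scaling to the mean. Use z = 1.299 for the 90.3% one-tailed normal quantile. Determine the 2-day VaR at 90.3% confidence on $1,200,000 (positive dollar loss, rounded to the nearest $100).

σ_{2d} = 1.8% × √2 = 2.546%; μ_{2d} = 2 × -0.05% = -0.100%.
VaR = −(-0.100%) + 1.299 × 2.546% = 3.407%.
On $1,200,000: 0.03407 × $1,200,000 = $40,884.

$40,900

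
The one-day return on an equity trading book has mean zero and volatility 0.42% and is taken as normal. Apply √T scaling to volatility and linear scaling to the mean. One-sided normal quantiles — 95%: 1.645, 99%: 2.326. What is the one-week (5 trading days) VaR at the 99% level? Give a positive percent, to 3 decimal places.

2.184%

σ_{5d} = 0.42% × √5 = 0.939%.
VaR = 2.326 × 0.939% = 2.184%.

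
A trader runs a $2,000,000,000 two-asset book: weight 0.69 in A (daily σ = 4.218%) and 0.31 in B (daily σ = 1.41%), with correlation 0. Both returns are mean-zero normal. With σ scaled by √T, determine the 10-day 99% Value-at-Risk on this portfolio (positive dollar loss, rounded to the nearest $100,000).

$433,000,000

σ_p = √(0.69²·4.218² + 0.31²·1.41² + 2·0·0.69·0.31·4.218·1.41) = 2.943%.
σ_{10d} = 2.943% × √10 = 9.307%.
z(99%) = 2.326.
VaR = 2.326 × 9.307% = 21.648%; on $2,000,000,000 that is $432,960,000.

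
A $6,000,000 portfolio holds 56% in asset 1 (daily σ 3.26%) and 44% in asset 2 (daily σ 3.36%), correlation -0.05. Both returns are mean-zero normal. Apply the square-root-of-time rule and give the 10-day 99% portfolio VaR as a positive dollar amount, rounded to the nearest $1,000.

σ_p = √(0.56²·3.26² + 0.44²·3.36² + 2·-0.05·0.56·0.44·3.26·3.36) = 2.291%.
σ_{10d} = 2.291% × √10 = 7.245%.
z(99%) = 2.326.
VaR = 2.326 × 7.245% = 16.852%; on $6,000,000 that is $1,011,120.

$1,011,000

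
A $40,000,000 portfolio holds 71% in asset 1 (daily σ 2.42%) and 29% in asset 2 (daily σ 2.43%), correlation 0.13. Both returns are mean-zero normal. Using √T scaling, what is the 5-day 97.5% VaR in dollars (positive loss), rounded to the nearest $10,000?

$3,400,000

σ_p = √(0.71²·2.42² + 0.29²·2.43² + 2·0.13·0.71·0.29·2.42·2.43) = 1.940%.
σ_{5d} = 1.940% × √5 = 4.338%.
z(97.5%) = 1.960.
VaR = 1.960 × 4.338% = 8.502%; on $40,000,000 that is $3,400,800.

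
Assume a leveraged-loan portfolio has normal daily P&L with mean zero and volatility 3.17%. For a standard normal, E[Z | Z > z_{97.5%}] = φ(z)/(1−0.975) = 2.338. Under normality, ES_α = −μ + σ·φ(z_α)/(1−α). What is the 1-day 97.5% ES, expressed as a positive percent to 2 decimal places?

ES = 3.17% × 2.338 = 7.411%.

7.41%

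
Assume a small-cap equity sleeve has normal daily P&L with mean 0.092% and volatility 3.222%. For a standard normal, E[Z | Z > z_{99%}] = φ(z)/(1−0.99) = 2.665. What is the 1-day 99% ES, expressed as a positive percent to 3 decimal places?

8.495%

ES = −(0.092%) + 3.222% × 2.665 = 8.495%.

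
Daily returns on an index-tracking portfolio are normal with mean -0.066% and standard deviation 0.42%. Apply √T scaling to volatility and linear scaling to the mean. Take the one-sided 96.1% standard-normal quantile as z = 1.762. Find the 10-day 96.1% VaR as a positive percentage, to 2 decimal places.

σ_{10d} = 0.42% × √10 = 1.328%; μ_{10d} = 10 × -0.066% = -0.660%.
VaR = −(-0.660%) + 1.762 × 1.328% = 3.000%.

3.00%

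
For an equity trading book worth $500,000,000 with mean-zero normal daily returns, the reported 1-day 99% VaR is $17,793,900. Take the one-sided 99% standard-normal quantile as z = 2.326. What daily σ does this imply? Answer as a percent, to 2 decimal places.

1.53%

VaR as a fraction: $17,793,900 / $500,000,000 = 3.559%.
σ = VaR / z = 3.559% / 2.326 = 1.530%.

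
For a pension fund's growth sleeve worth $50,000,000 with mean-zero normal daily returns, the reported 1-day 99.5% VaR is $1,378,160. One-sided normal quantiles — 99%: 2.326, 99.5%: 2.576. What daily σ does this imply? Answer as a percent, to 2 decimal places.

1.07%

VaR as a fraction: $1,378,160 / $50,000,000 = 2.756%.
σ = VaR / z = 2.756% / 2.576 = 1.070%.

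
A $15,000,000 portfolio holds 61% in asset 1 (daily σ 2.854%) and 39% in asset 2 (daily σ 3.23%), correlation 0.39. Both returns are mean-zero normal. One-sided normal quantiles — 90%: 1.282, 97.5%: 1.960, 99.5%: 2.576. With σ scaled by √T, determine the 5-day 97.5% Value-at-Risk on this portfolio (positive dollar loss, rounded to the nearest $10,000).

σ_p = √(0.61²·2.854² + 0.39²·3.23² + 2·0.39·0.61·0.39·2.854·3.23) = 2.516%.
σ_{5d} = 2.516% × √5 = 5.626%.
VaR = 1.960 × 5.626% = 11.027%; on $15,000,000 that is $1,654,050.

$1,650,000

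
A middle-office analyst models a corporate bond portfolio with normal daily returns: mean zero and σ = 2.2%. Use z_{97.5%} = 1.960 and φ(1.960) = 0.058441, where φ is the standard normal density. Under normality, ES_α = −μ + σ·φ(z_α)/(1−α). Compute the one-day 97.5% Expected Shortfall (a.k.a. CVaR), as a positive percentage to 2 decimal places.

5.14%

Tail multiplier: φ(z)/(1−α) = 0.058441 / 0.025 = 2.338.
ES = 2.2% × 2.338 = 5.144%.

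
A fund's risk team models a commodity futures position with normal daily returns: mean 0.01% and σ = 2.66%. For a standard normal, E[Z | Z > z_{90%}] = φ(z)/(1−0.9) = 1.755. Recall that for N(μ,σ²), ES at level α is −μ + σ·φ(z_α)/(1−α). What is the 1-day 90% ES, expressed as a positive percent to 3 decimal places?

ES = −(0.01%) + 2.66% × 1.755 = 4.658%.

4.658%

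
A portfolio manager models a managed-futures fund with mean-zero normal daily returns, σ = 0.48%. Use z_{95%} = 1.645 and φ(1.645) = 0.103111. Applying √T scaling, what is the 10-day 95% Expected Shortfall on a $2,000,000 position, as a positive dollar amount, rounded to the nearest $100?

σ_{10d} = 0.48% × √10 = 1.518%.
ES multiplier = φ(z)/(1−α) = 0.103111/0.05 = 2.062.
ES = 1.518% × 2.062 = 3.130%; on $2,000,000: $62,600.

$62,600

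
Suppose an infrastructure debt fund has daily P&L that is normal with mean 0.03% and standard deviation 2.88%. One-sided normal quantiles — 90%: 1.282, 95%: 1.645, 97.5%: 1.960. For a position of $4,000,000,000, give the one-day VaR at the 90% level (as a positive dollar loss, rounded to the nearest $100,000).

VaR = −μ + z·σ = −(0.03%) + 1.282 × 2.88% = 3.662%.
On $4,000,000,000: 0.03662 × $4,000,000,000 = $146,480,000.

$146,500,000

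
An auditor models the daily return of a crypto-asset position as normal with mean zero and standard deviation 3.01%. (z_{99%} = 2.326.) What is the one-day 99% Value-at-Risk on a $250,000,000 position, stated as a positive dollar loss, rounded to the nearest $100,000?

VaR = z·σ = 2.326 × 3.01% = 7.001%.
On $250,000,000: 0.07001 × $250,000,000 = $17,502,500.

$17,500,000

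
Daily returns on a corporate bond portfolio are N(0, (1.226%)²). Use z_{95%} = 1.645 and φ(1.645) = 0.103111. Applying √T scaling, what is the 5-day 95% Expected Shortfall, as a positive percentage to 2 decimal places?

σ_{5d} = 1.226% × √5 = 2.741%.
ES multiplier = φ(z)/(1−α) = 0.103111/0.05 = 2.062.
ES = 2.741% × 2.062 = 5.652%.

5.65%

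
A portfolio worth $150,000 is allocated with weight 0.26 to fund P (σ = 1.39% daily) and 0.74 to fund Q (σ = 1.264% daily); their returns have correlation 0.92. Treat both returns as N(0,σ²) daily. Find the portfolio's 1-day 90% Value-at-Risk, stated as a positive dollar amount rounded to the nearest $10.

σ_p² = 0.26²·1.39² + 0.74²·1.264² + 2·0.92·0.26·0.74·1.39·1.264 = 1.6275 (%²).
σ_p = √1.6275 = 1.276%.
At 90%, z = 1.282.
VaR = 1.282 × 1.276% = 1.636%; on $150,000 that is $2,454.

$2,450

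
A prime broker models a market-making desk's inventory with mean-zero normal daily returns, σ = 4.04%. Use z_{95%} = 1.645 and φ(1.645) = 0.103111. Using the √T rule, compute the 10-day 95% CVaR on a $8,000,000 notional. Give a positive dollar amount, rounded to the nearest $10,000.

$2,110,000

σ_{10d} = 4.04% × √10 = 12.776%.
ES multiplier = φ(z)/(1−α) = 0.103111/0.05 = 2.062.
ES = 12.776% × 2.062 = 26.344%; on $8,000,000: $2,107,520.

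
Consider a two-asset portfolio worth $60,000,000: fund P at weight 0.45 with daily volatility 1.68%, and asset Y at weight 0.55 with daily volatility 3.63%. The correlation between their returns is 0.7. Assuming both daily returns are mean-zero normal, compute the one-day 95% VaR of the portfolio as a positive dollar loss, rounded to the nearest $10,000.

σ_p² = 0.45²·1.68² + 0.55²·3.63² + 2·0.7·0.45·0.55·1.68·3.63 = 6.6706 (%²).
σ_p = √6.6706 = 2.583%.
At 95%, z = 1.645.
VaR = 1.645 × 2.583% = 4.249%; on $60,000,000 that is $2,549,400.

$2,550,000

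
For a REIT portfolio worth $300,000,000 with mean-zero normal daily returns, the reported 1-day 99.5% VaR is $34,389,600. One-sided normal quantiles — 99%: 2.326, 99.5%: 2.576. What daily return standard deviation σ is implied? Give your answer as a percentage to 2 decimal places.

4.45%

VaR as a fraction: $34,389,600 / $300,000,000 = 11.463%.
σ = VaR / z = 11.463% / 2.576 = 4.450%.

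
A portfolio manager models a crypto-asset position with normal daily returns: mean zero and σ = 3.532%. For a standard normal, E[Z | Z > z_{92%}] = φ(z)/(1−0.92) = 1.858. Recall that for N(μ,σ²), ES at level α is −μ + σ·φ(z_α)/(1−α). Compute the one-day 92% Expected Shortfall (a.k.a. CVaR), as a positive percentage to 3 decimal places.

6.562%

ES = 3.532% × 1.858 = 6.562%.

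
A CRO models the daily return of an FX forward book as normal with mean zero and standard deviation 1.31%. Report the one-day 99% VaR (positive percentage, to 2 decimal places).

3.05%

At 99% one-sided, z = 2.326.
VaR = z·σ = 2.326 × 1.31% = 3.047%.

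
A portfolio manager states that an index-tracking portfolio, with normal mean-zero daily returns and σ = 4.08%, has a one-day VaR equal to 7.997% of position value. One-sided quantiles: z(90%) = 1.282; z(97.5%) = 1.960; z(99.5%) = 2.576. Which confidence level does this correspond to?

97.5%

Implied z = VaR/σ = 7.997 / 4.08 = 1.960.
This matches z(97.5%) = 1.960.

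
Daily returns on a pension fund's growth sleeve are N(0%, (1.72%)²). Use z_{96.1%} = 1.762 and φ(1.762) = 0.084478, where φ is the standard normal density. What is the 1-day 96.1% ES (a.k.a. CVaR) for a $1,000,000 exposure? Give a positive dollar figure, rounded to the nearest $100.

$37,300

Tail multiplier: φ(z)/(1−α) = 0.084478 / 0.039 = 2.166.
ES = 1.72% × 2.166 = 3.726%.
On $1,000,000: 0.03726 × $1,000,000 = $37,260.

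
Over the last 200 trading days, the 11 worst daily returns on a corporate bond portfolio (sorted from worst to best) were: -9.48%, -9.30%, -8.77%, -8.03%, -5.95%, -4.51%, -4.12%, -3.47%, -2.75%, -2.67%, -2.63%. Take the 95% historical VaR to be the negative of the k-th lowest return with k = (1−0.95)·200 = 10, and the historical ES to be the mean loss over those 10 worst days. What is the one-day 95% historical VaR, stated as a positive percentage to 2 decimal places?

2.67%

k = 10; the 10th lowest return is -2.67%, so VaR = 2.67%.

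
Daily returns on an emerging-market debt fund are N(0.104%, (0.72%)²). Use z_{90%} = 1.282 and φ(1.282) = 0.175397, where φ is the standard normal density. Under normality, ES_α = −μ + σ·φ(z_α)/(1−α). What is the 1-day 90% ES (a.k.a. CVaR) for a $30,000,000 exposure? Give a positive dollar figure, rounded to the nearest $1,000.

$348,000

Tail multiplier: φ(z)/(1−α) = 0.175397 / 0.1 = 1.754.
ES = −(0.104%) + 0.72% × 1.754 = 1.159%.
On $30,000,000: 0.01159 × $30,000,000 = $347,700.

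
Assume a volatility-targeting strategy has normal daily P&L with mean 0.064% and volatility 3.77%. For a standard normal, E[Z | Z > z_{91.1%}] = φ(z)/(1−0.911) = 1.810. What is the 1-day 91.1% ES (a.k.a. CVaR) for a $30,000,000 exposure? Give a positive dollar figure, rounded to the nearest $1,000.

$2,028,000

ES = −(0.064%) + 3.77% × 1.810 = 6.760%.
On $30,000,000: 0.06760 × $30,000,000 = $2,028,000.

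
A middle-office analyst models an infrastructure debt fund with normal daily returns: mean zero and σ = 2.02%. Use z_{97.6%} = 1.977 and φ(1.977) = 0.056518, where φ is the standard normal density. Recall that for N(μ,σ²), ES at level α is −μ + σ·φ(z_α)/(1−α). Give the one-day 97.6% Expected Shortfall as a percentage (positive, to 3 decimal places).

Tail multiplier: φ(z)/(1−α) = 0.056518 / 0.024 = 2.355.
ES = 2.02% × 2.355 = 4.757%.

4.757%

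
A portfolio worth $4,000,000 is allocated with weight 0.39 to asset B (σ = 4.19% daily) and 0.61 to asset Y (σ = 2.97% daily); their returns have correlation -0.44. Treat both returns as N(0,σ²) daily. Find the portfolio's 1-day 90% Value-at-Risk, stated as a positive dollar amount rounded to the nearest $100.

$93,800

σ_p² = 0.39²·4.19² + 0.61²·2.97² + 2·-0.44·0.39·0.61·4.19·2.97 = 3.3473 (%²).
σ_p = √3.3473 = 1.830%.
At 90%, z = 1.282.
VaR = 1.282 × 1.830% = 2.346%; on $4,000,000 that is $93,840.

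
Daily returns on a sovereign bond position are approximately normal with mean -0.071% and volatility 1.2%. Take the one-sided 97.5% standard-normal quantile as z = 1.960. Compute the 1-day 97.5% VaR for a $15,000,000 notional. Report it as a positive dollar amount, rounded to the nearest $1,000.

VaR = −μ + z·σ = −(-0.071%) + 1.960 × 1.2% = 2.423%.
On $15,000,000: 0.02423 × $15,000,000 = $363,450.

$363,000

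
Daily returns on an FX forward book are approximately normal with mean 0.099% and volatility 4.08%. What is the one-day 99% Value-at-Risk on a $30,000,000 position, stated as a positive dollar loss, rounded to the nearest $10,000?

At 99% one-sided, z = 2.326.
VaR = −μ + z·σ = −(0.099%) + 2.326 × 4.08% = 9.391%.
On $30,000,000: 0.09391 × $30,000,000 = $2,817,300.

$2,820,000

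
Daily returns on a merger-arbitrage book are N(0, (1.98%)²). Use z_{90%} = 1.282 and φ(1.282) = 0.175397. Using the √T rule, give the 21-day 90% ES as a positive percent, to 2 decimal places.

σ_{21d} = 1.98% × √21 = 9.073%.
ES multiplier = φ(z)/(1−α) = 0.175397/0.1 = 1.754.
ES = 9.073% × 1.754 = 15.914%.

15.91%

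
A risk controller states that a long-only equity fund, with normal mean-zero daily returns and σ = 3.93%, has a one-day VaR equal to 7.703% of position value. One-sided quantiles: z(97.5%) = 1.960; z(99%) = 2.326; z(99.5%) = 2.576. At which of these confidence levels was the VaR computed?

97.5%

Implied z = VaR/σ = 7.703 / 3.93 = 1.960.
This matches z(97.5%) = 1.960.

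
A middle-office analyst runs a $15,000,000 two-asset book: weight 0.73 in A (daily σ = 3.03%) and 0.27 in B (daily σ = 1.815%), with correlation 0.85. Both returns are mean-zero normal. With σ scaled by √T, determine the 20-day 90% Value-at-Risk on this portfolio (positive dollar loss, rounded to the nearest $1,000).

$2,271,000

σ_p = √(0.73²·3.03² + 0.27²·1.815² + 2·0.85·0.73·0.27·3.03·1.815) = 2.641%.
σ_{20d} = 2.641% × √20 = 11.811%.
z(90%) = 1.282.
VaR = 1.282 × 11.811% = 15.142%; on $15,000,000 that is $2,271,300.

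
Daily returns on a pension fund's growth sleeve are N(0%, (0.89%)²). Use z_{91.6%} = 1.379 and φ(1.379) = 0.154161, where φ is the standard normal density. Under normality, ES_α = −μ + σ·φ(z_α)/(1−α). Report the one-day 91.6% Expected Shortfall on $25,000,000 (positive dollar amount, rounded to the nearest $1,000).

$408,000

Tail multiplier: φ(z)/(1−α) = 0.154161 / 0.084 = 1.835.
ES = 0.89% × 1.835 = 1.633%.
On $25,000,000: 0.01633 × $25,000,000 = $408,250.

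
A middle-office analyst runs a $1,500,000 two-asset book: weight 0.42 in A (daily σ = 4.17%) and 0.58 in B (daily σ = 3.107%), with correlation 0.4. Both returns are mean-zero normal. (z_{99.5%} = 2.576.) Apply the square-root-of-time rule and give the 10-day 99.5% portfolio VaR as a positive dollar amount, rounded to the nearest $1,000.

σ_p = √(0.42²·4.17² + 0.58²·3.107² + 2·0.4·0.42·0.58·4.17·3.107) = 2.973%.
σ_{10d} = 2.973% × √10 = 9.401%.
VaR = 2.576 × 9.401% = 24.217%; on $1,500,000 that is $363,255.

$363,000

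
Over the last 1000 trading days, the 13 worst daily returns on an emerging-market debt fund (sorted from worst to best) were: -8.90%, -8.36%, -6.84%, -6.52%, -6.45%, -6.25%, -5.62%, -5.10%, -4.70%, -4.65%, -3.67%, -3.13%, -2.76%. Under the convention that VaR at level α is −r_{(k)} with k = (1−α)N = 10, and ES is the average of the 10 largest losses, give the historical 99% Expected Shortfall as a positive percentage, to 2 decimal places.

The 10 worst returns sum to -63.39%.
ES = −(-63.39%) / 10 = 6.339% ≈ 6.34%.

6.34%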